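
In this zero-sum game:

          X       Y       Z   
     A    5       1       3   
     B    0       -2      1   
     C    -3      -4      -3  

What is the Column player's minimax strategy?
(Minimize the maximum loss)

Column should play Y, value = 1

Work:
Column player minimizes Row's maximum payoff:
Column X: max payoff to Row = 5
Column Y: max payoff to Row = 1
Column Z: max payoff to Row = 3
Minimum is 1, achieved by column Y.
Minimax strategy: Y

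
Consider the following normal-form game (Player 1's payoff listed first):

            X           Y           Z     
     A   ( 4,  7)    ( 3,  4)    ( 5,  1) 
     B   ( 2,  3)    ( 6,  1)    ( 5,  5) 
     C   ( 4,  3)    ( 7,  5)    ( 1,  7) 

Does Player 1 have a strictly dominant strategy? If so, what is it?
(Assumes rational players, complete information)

No strictly dominant strategy exists for Player 1

Work:
A strategy strictly dominates another if it gives a strictly higher payoff against every opponent action. Compare each pair of P1's strategies column-by-column:
  A vs B: [4 vs 2, 3 vs 6, 5 vs 5] → A does not strictly dominate B (column Y: 3 ≤ 6)
  A vs C: [4 vs 4, 3 vs 7, 5 vs 1] → A does not strictly dominate C (column X: 4 ≤ 4)
  B vs A: [2 vs 4, 6 vs 3, 5 vs 5] → B does not strictly dominate A (column X: 2 ≤ 4)
  B vs C: [2 vs 4, 6 vs 7, 5 vs 1] → B does not strictly dominate C (column X: 2 ≤ 4)
  C vs A: [4 vs 4, 7 vs 3, 1 vs 5] → C does not strictly dominate A (column X: 4 ≤ 4)
  C vs B: [4 vs 2, 7 vs 6, 1 vs 5] → C does not strictly dominate B (column Z: 1 ≤ 5)
No single strategy strictly dominates all others → no strictly dominant strategy.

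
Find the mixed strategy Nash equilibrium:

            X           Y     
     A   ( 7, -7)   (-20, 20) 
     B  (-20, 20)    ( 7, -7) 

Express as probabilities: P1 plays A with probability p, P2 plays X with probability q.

p = 0.5, q = 0.5

Work:
Find probabilities that make opponent indifferent:
P2 chooses q to make P1 indifferent between A and B
P1 chooses p to make P2 indifferent between X and Y
Mixed NE: P1 plays (A: 0.5, B: 0.5), P2 plays (X: 0.5, Y: 0.5)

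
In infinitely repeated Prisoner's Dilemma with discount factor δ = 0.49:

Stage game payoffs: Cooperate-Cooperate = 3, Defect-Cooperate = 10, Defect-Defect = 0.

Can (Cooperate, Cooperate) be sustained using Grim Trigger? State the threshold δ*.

δ* = 0.7; since δ = 0.49 < 0.7, cooperation cannot be sustained

Work:
For Grim Trigger:
Cooperate forever: 3/(1-δ)
Defect then punished: 10 + 0·δ/(1-δ)
Need: 3/(1-δ) ≥ 10 + 0·δ/(1-δ)
Solving: δ ≥ (T-R)/(T-P) = (10-3)/(10-0) = 0.7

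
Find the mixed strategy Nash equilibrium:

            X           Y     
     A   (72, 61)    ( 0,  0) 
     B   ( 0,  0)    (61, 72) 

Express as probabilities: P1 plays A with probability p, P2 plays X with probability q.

p = 0.5414, q = 0.4586

Work:
Find probabilities that make opponent indifferent:
P2 chooses q to make P1 indifferent between A and B
P1 chooses p to make P2 indifferent between X and Y
Mixed NE: P1 plays (A: 0.5414, B: 0.4586), P2 plays (X: 0.4586, Y: 0.5414)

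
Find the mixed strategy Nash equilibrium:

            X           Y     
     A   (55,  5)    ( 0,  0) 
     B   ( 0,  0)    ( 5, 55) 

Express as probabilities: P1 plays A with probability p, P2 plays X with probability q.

p = 0.9167, q = 0.0833

Work:
Find probabilities that make opponent indifferent:
P2 chooses q to make P1 indifferent between A and B
P1 chooses p to make P2 indifferent between X and Y
Mixed NE: P1 plays (A: 0.9167, B: 0.0833), P2 plays (X: 0.0833, Y: 0.9167)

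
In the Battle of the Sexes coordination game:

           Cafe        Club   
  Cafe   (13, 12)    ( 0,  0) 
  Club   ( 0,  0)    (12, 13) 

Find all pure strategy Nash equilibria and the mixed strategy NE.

Pure NE: (Cafe, Cafe) and (Club, Club); Mixed NE: p = 0.52, q = 0.48

Work:
Check pure NE:
(Cafe, Cafe): (13, 12) - no unilateral deviation beneficial
(Club, Club): (12, 13) - no unilateral deviation beneficial
Mixed NE: P1 plays Cafe with p = 0.52, P2 plays Cafe with q = 0.48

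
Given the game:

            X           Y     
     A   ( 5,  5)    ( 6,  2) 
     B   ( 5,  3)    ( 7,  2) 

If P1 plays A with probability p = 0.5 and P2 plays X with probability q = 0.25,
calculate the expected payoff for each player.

E[P1] = 6.125, E[P2] = 2.5

Work:
E[P1] = p·q·π₁(A,X) + p·(1-q)·π₁(A,Y) + (1-p)·q·π₁(B,X) + (1-p)·(1-q)·π₁(B,Y)
= 0.5·0.25·5 + 0.5·0.75·6 + 0.5·0.25·5 + 0.5·0.75·7
= 6.125

E[P2] = 2.5 (similar calculation)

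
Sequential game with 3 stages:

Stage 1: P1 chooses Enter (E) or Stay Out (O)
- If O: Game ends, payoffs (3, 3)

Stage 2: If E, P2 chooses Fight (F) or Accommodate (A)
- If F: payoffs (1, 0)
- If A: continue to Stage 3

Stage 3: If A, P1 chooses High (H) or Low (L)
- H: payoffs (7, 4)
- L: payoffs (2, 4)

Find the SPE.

SPE: (E, A, H); Outcome (7, 4)

Work:
Stage 3: P1 chooses H (7 vs 2)
Stage 2: P2: F->0, A->4 (anticipating H). Choose A
Stage 1: P1: O->3, E->7 (anticipating A, H). Choose E
SPE path: E -> A -> H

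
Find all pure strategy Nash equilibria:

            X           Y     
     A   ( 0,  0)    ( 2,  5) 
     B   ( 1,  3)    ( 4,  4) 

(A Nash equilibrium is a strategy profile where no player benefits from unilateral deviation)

Nash equilibrium: (B, Y)

Work:
Best responses:
  P1 vs X: payoffs [0, 1] → best response B (payoff 1)
  P1 vs Y: payoffs [2, 4] → best response B (payoff 4)
  P2 vs A: payoffs [0, 5] → best response Y (payoff 5)
  P2 vs B: payoffs [3, 4] → best response Y (payoff 4)
Mutual best responses: (B,Y) → Nash equilibria.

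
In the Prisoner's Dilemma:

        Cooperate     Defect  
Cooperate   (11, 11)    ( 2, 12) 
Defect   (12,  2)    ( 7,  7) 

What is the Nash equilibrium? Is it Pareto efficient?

(Defect, Defect) is NE; not Pareto efficient

Work:
Defect dominates Cooperate for both players:
If P2 cooperates: Defect (12) > Cooperate (11)
If P2 defects: Defect (7) > Cooperate (2)
NE: (Defect, Defect) with payoff (7, 7)
But (Cooperate, Cooperate) = (11, 11) Pareto dominates (7, 7)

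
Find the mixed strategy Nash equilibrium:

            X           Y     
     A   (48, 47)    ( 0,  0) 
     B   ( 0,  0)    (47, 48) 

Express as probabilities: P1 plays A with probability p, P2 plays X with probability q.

p = 0.5053, q = 0.4947

Work:
Find probabilities that make opponent indifferent:
P2 chooses q to make P1 indifferent between A and B
P1 chooses p to make P2 indifferent between X and Y
Mixed NE: P1 plays (A: 0.5053, B: 0.4947), P2 plays (X: 0.4947, Y: 0.5053)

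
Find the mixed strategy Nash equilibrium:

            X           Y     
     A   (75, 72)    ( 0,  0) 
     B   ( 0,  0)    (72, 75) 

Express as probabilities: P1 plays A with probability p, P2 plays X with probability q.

p = 0.5102, q = 0.4898

Work:
Find probabilities that make opponent indifferent:
P2 chooses q to make P1 indifferent between A and B
P1 chooses p to make P2 indifferent between X and Y
Mixed NE: P1 plays (A: 0.5102, B: 0.4898), P2 plays (X: 0.4898, Y: 0.5102)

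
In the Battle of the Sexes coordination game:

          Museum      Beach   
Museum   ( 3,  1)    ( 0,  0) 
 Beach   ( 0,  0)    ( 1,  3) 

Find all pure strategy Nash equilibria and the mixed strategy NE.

Pure NE: (Museum, Museum) and (Beach, Beach); Mixed NE: p = 0.75, q = 0.25

Work:
Check pure NE:
(Museum, Museum): (3, 1) - no unilateral deviation beneficial
(Beach, Beach): (1, 3) - no unilateral deviation beneficial
Mixed NE: P1 plays Museum with p = 0.75, P2 plays Museum with q = 0.25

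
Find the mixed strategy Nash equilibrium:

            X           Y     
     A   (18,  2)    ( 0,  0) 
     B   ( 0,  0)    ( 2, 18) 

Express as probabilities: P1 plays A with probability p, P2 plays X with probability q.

p = 0.9, q = 0.1

Work:
Find probabilities that make opponent indifferent:
P2 chooses q to make P1 indifferent between A and B
P1 chooses p to make P2 indifferent between X and Y
Mixed NE: P1 plays (A: 0.9, B: 0.1), P2 plays (X: 0.1, Y: 0.9)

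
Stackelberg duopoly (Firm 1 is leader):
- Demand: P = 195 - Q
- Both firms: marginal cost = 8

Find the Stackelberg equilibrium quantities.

q₁* (leader) = 93.5, q₂* (follower) = 46.75

Work:
Follower's reaction: q₂ = (a - c - q₁)/2
Leader substitutes: π₁ = q₁·(a - q₁ - (a-c-q₁)/2 - c)
FOC: q₁* = (195 - 8)/2 = 93.50
Then: q₂* = (195 - 8 - 93.5)/2 = 46.75
Leader has first-mover advantage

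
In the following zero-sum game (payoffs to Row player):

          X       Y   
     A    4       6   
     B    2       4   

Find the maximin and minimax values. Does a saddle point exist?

Maximin = 4, Minimax = 4, Saddle: True

Work:
Row minimums: [4, 2] → maximin = 4
Column maximums: [4, 6] → minimax = 4
Saddle point exists! Game value = 4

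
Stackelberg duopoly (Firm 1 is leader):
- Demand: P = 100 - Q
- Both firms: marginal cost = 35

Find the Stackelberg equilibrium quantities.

q₁* (leader) = 32.5, q₂* (follower) = 16.25

Work:
Follower's reaction: q₂ = (a - c - q₁)/2
Leader substitutes: π₁ = q₁·(a - q₁ - (a-c-q₁)/2 - c)
FOC: q₁* = (100 - 35)/2 = 32.50
Then: q₂* = (100 - 35 - 32.5)/2 = 16.25
Leader has first-mover advantage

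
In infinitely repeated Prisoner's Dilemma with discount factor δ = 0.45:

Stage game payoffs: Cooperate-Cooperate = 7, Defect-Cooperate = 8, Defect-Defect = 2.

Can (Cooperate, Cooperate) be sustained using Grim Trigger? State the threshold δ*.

δ* = 0.1667; since δ = 0.45 ≥ 0.1667, cooperation can be sustained

Work:
For Grim Trigger:
Cooperate forever: 7/(1-δ)
Defect then punished: 8 + 2·δ/(1-δ)
Need: 7/(1-δ) ≥ 8 + 2·δ/(1-δ)
Solving: δ ≥ (T-R)/(T-P) = (8-7)/(8-2) = 0.1667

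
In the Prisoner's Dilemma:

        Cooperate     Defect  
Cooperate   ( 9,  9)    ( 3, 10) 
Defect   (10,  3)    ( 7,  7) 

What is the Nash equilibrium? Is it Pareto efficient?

(Defect, Defect) is NE; not Pareto efficient

Work:
Defect dominates Cooperate for both players:
If P2 cooperates: Defect (10) > Cooperate (9)
If P2 defects: Defect (7) > Cooperate (3)
NE: (Defect, Defect) with payoff (7, 7)
But (Cooperate, Cooperate) = (9, 9) Pareto dominates (7, 7)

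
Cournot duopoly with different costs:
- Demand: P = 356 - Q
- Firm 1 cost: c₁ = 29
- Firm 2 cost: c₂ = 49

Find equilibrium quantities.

q₁* = 115.67, q₂* = 95.67

Work:
Reaction: q₁ = (356 - 29 - q₂)/2
Reaction: q₂ = (356 - 49 - q₁)/2
Solve simultaneously:
q₁* = (356 - 2×29 + 49)/3 = 115.67
q₂* = (356 - 2×49 + 29)/3 = 95.67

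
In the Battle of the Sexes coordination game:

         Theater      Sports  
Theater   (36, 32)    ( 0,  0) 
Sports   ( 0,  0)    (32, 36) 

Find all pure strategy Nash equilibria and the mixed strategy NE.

Pure NE: (Theater, Theater) and (Sports, Sports); Mixed NE: p = 0.5294, q = 0.4706

Work:
Check pure NE:
(Theater, Theater): (36, 32) - no unilateral deviation beneficial
(Sports, Sports): (32, 36) - no unilateral deviation beneficial
Mixed NE: P1 plays Theater with p = 0.5294, P2 plays Theater with q = 0.4706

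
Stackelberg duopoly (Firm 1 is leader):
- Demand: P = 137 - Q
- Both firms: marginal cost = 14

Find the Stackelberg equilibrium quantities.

q₁* (leader) = 61.5, q₂* (follower) = 30.75

Work:
Follower's reaction: q₂ = (a - c - q₁)/2
Leader substitutes: π₁ = q₁·(a - q₁ - (a-c-q₁)/2 - c)
FOC: q₁* = (137 - 14)/2 = 61.50
Then: q₂* = (137 - 14 - 61.5)/2 = 30.75
Leader has first-mover advantage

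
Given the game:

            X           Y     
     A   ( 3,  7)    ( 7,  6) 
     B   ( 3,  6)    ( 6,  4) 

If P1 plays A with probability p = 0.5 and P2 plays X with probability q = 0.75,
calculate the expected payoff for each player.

E[P1] = 3.875, E[P2] = 6.125

Work:
E[P1] = p·q·π₁(A,X) + p·(1-q)·π₁(A,Y) + (1-p)·q·π₁(B,X) + (1-p)·(1-q)·π₁(B,Y)
= 0.5·0.75·3 + 0.5·0.25·7 + 0.5·0.75·3 + 0.5·0.25·6
= 3.875

E[P2] = 6.125 (similar calculation)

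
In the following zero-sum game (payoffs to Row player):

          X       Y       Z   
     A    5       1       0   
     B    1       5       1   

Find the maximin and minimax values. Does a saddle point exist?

Maximin = 1, Minimax = 1, Saddle: True

Work:
Row minimums: [0, 1] → maximin = 1
Column maximums: [5, 5, 1] → minimax = 1
Saddle point exists! Game value = 1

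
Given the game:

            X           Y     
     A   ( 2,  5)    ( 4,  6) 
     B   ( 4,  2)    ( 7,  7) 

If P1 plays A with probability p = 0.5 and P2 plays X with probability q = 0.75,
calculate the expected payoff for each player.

E[P1] = 3.625, E[P2] = 4.25

Work:
E[P1] = p·q·π₁(A,X) + p·(1-q)·π₁(A,Y) + (1-p)·q·π₁(B,X) + (1-p)·(1-q)·π₁(B,Y)
= 0.5·0.75·2 + 0.5·0.25·4 + 0.5·0.75·4 + 0.5·0.25·7
= 3.625

E[P2] = 4.25 (similar calculation)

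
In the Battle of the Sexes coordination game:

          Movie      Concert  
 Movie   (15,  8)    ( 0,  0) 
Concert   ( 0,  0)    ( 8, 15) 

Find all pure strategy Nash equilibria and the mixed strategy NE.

Pure NE: (Movie, Movie) and (Concert, Concert); Mixed NE: p = 0.6522, q = 0.3478

Work:
Check pure NE:
(Movie, Movie): (15, 8) - no unilateral deviation beneficial
(Concert, Concert): (8, 15) - no unilateral deviation beneficial
Mixed NE: P1 plays Movie with p = 0.6522, P2 plays Movie with q = 0.3478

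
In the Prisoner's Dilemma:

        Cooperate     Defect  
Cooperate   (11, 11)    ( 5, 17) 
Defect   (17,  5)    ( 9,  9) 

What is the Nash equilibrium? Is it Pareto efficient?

(Defect, Defect) is NE; not Pareto efficient

Work:
Defect dominates Cooperate for both players:
If P2 cooperates: Defect (17) > Cooperate (11)
If P2 defects: Defect (9) > Cooperate (5)
NE: (Defect, Defect) with payoff (9, 9)
But (Cooperate, Cooperate) = (11, 11) Pareto dominates (9, 9)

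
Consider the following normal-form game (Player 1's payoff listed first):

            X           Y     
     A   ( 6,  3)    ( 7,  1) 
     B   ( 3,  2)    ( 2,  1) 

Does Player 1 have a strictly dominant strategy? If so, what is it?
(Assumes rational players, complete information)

Yes, Player 1's strictly dominant strategy is A

Work:
A strategy strictly dominates another if it gives a strictly higher payoff against every opponent action. Compare each pair of P1's strategies column-by-column:
  A vs B: [6 vs 3, 7 vs 2] → A strictly dominates B
  B vs A: [3 vs 6, 2 vs 7] → B does not strictly dominate A (column X: 3 ≤ 6)
A strictly dominates every other strategy → strictly dominant.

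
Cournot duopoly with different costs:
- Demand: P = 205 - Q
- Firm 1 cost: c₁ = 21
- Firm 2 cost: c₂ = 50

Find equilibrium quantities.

q₁* = 71.0, q₂* = 42.0

Work:
Reaction: q₁ = (205 - 21 - q₂)/2
Reaction: q₂ = (205 - 50 - q₁)/2
Solve simultaneously:
q₁* = (205 - 2×21 + 50)/3 = 71.0
q₂* = (205 - 2×50 + 21)/3 = 42.0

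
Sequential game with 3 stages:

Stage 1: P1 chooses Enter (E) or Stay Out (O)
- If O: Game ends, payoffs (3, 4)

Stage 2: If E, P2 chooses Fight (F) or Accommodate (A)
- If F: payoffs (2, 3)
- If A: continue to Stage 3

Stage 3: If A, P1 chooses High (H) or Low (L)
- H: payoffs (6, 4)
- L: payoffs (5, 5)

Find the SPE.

SPE: (E, A, H); Outcome (6, 4)

Work:
Stage 3: P1 chooses H (6 vs 5)
Stage 2: P2: F->3, A->4 (anticipating H). Choose A
Stage 1: P1: O->3, E->6 (anticipating A, H). Choose E
SPE path: E -> A -> H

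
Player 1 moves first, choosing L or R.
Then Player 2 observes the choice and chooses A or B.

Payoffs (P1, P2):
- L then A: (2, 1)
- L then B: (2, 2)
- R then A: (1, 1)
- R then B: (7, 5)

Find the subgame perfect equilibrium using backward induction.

P1 plays R, P2 plays B after L and B after R; Payoff (7, 5)

Work:
Backward induction:
After L: P2 chooses B → P1 gets 2
After R: P2 chooses B → P1 gets 7
P1 chooses R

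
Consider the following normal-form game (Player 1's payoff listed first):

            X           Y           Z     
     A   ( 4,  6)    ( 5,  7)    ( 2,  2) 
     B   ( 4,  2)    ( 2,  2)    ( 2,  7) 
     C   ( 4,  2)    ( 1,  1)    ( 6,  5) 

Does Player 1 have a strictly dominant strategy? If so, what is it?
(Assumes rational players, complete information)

No strictly dominant strategy exists for Player 1

Work:
A strategy strictly dominates another if it gives a strictly higher payoff against every opponent action. Compare each pair of P1's strategies column-by-column:
  A vs B: [4 vs 4, 5 vs 2, 2 vs 2] → A does not strictly dominate B (column X: 4 ≤ 4)
  A vs C: [4 vs 4, 5 vs 1, 2 vs 6] → A does not strictly dominate C (column X: 4 ≤ 4)
  B vs A: [4 vs 4, 2 vs 5, 2 vs 2] → B does not strictly dominate A (column X: 4 ≤ 4)
  B vs C: [4 vs 4, 2 vs 1, 2 vs 6] → B does not strictly dominate C (column X: 4 ≤ 4)
  C vs A: [4 vs 4, 1 vs 5, 6 vs 2] → C does not strictly dominate A (column X: 4 ≤ 4)
  C vs B: [4 vs 4, 1 vs 2, 6 vs 2] → C does not strictly dominate B (column X: 4 ≤ 4)
No single strategy strictly dominates all others → no strictly dominant strategy.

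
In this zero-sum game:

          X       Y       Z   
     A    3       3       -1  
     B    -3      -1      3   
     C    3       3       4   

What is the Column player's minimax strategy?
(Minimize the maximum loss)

Column should play X or Y (all achieve the minimum), value = 3

Work:
Column player minimizes Row's maximum payoff:
Column X: max payoff to Row = 3
Column Y: max payoff to Row = 3
Column Z: max payoff to Row = 4
Minimum is 3, achieved by columns X, Y (tied).
Each of X or Y is a minimax strategy.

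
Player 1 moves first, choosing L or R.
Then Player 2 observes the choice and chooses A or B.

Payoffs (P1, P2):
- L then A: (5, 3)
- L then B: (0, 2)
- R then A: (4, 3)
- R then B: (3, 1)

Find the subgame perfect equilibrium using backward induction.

P1 plays L, P2 plays A after L and A after R; Payoff (5, 3)

Work:
Backward induction:
After L: P2 chooses A → P1 gets 5
After R: P2 chooses A → P1 gets 4
P1 chooses L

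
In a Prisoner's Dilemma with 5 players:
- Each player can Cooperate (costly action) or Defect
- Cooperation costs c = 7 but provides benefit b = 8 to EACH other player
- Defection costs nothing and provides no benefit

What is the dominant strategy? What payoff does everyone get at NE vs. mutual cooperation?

Dominant: Defect; NE payoff = 0; Coop payoff = 25

Work:
Defect dominates (saves cost c = 7, benefit to others is external)
NE: All defect → everyone gets 0
If all cooperate: each receives (4)×8 - 7 = 25
Social dilemma: 25 > 0 but NE gives 0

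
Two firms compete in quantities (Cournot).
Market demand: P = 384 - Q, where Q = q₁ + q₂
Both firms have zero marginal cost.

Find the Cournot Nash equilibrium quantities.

q₁* = q₂* = 128.0; P* = 128.0

Work:
Profit: π_i = P·q_i = (a - q_i - q_j)·q_i
FOC: ∂π_i/∂q_i = a - 2q_i - q_j = 0
Reaction function: q_i = (384 - q_j)/2
Symmetry: q* = 384/3 = 128.0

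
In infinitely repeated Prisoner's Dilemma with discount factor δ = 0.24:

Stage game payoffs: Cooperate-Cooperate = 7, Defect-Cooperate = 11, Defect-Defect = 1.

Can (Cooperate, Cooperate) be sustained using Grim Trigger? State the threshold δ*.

δ* = 0.4; since δ = 0.24 < 0.4, cooperation cannot be sustained

Work:
For Grim Trigger:
Cooperate forever: 7/(1-δ)
Defect then punished: 11 + 1·δ/(1-δ)
Need: 7/(1-δ) ≥ 11 + 1·δ/(1-δ)
Solving: δ ≥ (T-R)/(T-P) = (11-7)/(11-1) = 0.4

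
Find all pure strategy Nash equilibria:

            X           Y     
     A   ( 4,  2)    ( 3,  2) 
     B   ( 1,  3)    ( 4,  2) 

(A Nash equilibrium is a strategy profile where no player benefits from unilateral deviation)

Nash equilibrium: (A, X)

Work:
Best responses:
  P1 vs X: payoffs [4, 1] → best response A (payoff 4)
  P1 vs Y: payoffs [3, 4] → best response B (payoff 4)
  P2 vs A: payoffs [2, 2] → best response X/Y (payoff 2)
  P2 vs B: payoffs [3, 2] → best response X (payoff 3)
Mutual best responses: (A,X) → Nash equilibria.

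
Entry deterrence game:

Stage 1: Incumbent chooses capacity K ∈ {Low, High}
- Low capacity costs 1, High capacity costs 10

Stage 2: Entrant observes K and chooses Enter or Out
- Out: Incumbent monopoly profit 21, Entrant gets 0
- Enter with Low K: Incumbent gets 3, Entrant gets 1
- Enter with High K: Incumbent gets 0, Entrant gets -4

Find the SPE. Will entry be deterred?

SPE: (High, Enter|Low, Out|High); Entry deterred. Incumbent net profit = 11

Work:
After Low K: Entrant enters (1 > 0)
After High K: Entrant stays out (-4 < 0)
Incumbent: Low → 3−1=2, High → 21−10=11
Incumbent chooses High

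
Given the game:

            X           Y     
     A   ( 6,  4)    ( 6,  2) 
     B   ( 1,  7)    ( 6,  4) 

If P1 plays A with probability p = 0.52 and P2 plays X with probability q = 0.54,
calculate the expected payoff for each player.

E[P1] = 4.704, E[P2] = 4.2992

Work:
E[P1] = p·q·π₁(A,X) + p·(1-q)·π₁(A,Y) + (1-p)·q·π₁(B,X) + (1-p)·(1-q)·π₁(B,Y)
= 0.52·0.54·6 + 0.52·0.46·6 + 0.48·0.54·1 + 0.48·0.46·6
= 4.704

E[P2] = 4.2992 (similar calculation)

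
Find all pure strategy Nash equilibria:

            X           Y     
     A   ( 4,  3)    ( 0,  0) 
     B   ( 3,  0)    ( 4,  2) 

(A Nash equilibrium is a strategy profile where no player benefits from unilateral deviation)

Nash equilibrium: (A, X), (B, Y)

Work:
Best responses:
  P1 vs X: payoffs [4, 3] → best response A (payoff 4)
  P1 vs Y: payoffs [0, 4] → best response B (payoff 4)
  P2 vs A: payoffs [3, 0] → best response X (payoff 3)
  P2 vs B: payoffs [0, 2] → best response Y (payoff 2)
Mutual best responses: (A,X), (B,Y) → Nash equilibria.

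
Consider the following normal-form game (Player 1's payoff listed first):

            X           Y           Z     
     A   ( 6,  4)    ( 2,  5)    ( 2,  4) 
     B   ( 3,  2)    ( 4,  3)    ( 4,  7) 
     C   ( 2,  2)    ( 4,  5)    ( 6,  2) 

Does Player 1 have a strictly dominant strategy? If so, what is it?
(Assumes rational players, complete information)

No strictly dominant strategy exists for Player 1

Work:
A strategy strictly dominates another if it gives a strictly higher payoff against every opponent action. Compare each pair of P1's strategies column-by-column:
  A vs B: [6 vs 3, 2 vs 4, 2 vs 4] → A does not strictly dominate B (column Y: 2 ≤ 4)
  A vs C: [6 vs 2, 2 vs 4, 2 vs 6] → A does not strictly dominate C (column Y: 2 ≤ 4)
  B vs A: [3 vs 6, 4 vs 2, 4 vs 2] → B does not strictly dominate A (column X: 3 ≤ 6)
  B vs C: [3 vs 2, 4 vs 4, 4 vs 6] → B does not strictly dominate C (column Y: 4 ≤ 4)
  C vs A: [2 vs 6, 4 vs 2, 6 vs 2] → C does not strictly dominate A (column X: 2 ≤ 6)
  C vs B: [2 vs 3, 4 vs 4, 6 vs 4] → C does not strictly dominate B (column X: 2 ≤ 3)
No single strategy strictly dominates all others → no strictly dominant strategy.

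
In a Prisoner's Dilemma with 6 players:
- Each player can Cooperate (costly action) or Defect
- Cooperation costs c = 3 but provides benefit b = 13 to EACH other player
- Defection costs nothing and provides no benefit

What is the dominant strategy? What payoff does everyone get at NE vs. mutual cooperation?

Dominant: Defect; NE payoff = 0; Coop payoff = 62

Work:
Defect dominates (saves cost c = 3, benefit to others is external)
NE: All defect → everyone gets 0
If all cooperate: each receives (5)×13 - 3 = 62
Social dilemma: 62 > 0 but NE gives 0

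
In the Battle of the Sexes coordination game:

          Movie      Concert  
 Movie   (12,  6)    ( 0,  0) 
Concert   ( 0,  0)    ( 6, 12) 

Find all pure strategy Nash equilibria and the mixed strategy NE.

Pure NE: (Movie, Movie) and (Concert, Concert); Mixed NE: p = 0.6667, q = 0.3333

Work:
Check pure NE:
(Movie, Movie): (12, 6) - no unilateral deviation beneficial
(Concert, Concert): (6, 12) - no unilateral deviation beneficial
Mixed NE: P1 plays Movie with p = 0.6667, P2 plays Movie with q = 0.3333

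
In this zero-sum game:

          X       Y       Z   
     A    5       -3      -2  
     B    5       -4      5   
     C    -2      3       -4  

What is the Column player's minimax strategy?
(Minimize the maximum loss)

Column should play Y, value = 3

Work:
Column player minimizes Row's maximum payoff:
Column X: max payoff to Row = 5
Column Y: max payoff to Row = 3
Column Z: max payoff to Row = 5
Minimum is 3, achieved by column Y.
Minimax strategy: Y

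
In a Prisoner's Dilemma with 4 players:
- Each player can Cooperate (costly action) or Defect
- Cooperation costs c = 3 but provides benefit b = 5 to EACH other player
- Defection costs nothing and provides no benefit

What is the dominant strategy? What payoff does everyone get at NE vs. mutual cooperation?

Dominant: Defect; NE payoff = 0; Coop payoff = 12

Work:
Defect dominates (saves cost c = 3, benefit to others is external)
NE: All defect → everyone gets 0
If all cooperate: each receives (3)×5 - 3 = 12
Social dilemma: 12 > 0 but NE gives 0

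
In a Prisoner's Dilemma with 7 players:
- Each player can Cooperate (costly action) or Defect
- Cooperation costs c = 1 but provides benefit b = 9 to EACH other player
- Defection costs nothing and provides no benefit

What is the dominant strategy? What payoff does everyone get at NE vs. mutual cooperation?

Dominant: Defect; NE payoff = 0; Coop payoff = 53

Work:
Defect dominates (saves cost c = 1, benefit to others is external)
NE: All defect → everyone gets 0
If all cooperate: each receives (6)×9 - 1 = 53
Social dilemma: 53 > 0 but NE gives 0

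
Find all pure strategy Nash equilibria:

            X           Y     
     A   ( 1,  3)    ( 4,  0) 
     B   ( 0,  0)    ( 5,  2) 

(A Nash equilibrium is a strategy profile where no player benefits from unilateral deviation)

Nash equilibrium: (A, X), (B, Y)

Work:
Best responses:
  P1 vs X: payoffs [1, 0] → best response A (payoff 1)
  P1 vs Y: payoffs [4, 5] → best response B (payoff 5)
  P2 vs A: payoffs [3, 0] → best response X (payoff 3)
  P2 vs B: payoffs [0, 2] → best response Y (payoff 2)
Mutual best responses: (A,X), (B,Y) → Nash equilibria.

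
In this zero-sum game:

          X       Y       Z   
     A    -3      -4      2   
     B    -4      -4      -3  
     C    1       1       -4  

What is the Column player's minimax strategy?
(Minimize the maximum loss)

Column should play X or Y (all achieve the minimum), value = 1

Work:
Column player minimizes Row's maximum payoff:
Column X: max payoff to Row = 1
Column Y: max payoff to Row = 1
Column Z: max payoff to Row = 2
Minimum is 1, achieved by columns X, Y (tied).
Each of X or Y is a minimax strategy.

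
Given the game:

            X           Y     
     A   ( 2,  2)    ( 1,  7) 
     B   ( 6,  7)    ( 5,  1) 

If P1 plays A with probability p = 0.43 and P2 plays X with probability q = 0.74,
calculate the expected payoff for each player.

E[P1] = 4.02, E[P2] = 4.5198

Work:
E[P1] = p·q·π₁(A,X) + p·(1-q)·π₁(A,Y) + (1-p)·q·π₁(B,X) + (1-p)·(1-q)·π₁(B,Y)
= 0.43·0.74·2 + 0.43·0.26·1 + 0.57·0.74·6 + 0.57·0.26·5
= 4.02

E[P2] = 4.5198 (similar calculation)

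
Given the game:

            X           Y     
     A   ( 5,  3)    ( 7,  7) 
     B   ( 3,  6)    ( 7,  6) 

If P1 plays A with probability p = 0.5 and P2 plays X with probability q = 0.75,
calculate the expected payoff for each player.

E[P1] = 4.75, E[P2] = 5.0

Work:
E[P1] = p·q·π₁(A,X) + p·(1-q)·π₁(A,Y) + (1-p)·q·π₁(B,X) + (1-p)·(1-q)·π₁(B,Y)
= 0.5·0.75·5 + 0.5·0.25·7 + 0.5·0.75·3 + 0.5·0.25·7
= 4.75

E[P2] = 5.0 (similar calculation)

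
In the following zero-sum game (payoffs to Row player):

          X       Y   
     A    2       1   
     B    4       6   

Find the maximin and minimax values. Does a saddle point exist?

Maximin = 4, Minimax = 4, Saddle: True

Work:
Row minimums: [1, 4] → maximin = 4
Column maximums: [4, 6] → minimax = 4
Saddle point exists! Game value = 4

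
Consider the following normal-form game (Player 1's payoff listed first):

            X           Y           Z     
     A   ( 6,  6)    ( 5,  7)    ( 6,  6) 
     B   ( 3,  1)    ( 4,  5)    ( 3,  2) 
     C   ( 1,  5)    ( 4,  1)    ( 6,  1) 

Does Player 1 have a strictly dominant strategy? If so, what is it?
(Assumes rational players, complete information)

No strictly dominant strategy exists for Player 1

Work:
A strategy strictly dominates another if it gives a strictly higher payoff against every opponent action. Compare each pair of P1's strategies column-by-column:
  A vs B: [6 vs 3, 5 vs 4, 6 vs 3] → A strictly dominates B
  A vs C: [6 vs 1, 5 vs 4, 6 vs 6] → A does not strictly dominate C (column Z: 6 ≤ 6)
  B vs A: [3 vs 6, 4 vs 5, 3 vs 6] → B does not strictly dominate A (column X: 3 ≤ 6)
  B vs C: [3 vs 1, 4 vs 4, 3 vs 6] → B does not strictly dominate C (column Y: 4 ≤ 4)
  C vs A: [1 vs 6, 4 vs 5, 6 vs 6] → C does not strictly dominate A (column X: 1 ≤ 6)
  C vs B: [1 vs 3, 4 vs 4, 6 vs 3] → C does not strictly dominate B (column X: 1 ≤ 3)
No single strategy strictly dominates all others → no strictly dominant strategy.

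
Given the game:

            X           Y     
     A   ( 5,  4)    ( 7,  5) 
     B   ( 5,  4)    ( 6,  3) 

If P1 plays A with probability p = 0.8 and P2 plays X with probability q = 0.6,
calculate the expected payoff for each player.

E[P1] = 5.72, E[P2] = 4.24

Work:
E[P1] = p·q·π₁(A,X) + p·(1-q)·π₁(A,Y) + (1-p)·q·π₁(B,X) + (1-p)·(1-q)·π₁(B,Y)
= 0.8·0.6·5 + 0.8·0.4·7 + 0.2·0.6·5 + 0.2·0.4·6
= 5.72

E[P2] = 4.24 (similar calculation)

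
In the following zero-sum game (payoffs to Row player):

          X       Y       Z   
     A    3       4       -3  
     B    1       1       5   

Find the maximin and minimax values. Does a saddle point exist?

Maximin = 1, Minimax = 3, Saddle: False

Work:
Row minimums: [-3, 1] → maximin = 1
Column maximums: [3, 4, 5] → minimax = 3
No saddle point (maximin ≠ minimax). Mixed strategy needed.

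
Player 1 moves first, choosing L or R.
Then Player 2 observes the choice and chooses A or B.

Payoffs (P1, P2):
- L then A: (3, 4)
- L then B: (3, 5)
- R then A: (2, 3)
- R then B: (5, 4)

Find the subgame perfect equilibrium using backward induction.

P1 plays R, P2 plays B after L and B after R; Payoff (5, 4)

Work:
Backward induction:
After L: P2 chooses B → P1 gets 3
After R: P2 chooses B → P1 gets 5
P1 chooses R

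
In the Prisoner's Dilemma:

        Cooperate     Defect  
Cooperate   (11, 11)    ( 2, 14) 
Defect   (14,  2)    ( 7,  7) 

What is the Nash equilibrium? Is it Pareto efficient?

(Defect, Defect) is NE; not Pareto efficient

Work:
Defect dominates Cooperate for both players:
If P2 cooperates: Defect (14) > Cooperate (11)
If P2 defects: Defect (7) > Cooperate (2)
NE: (Defect, Defect) with payoff (7, 7)
But (Cooperate, Cooperate) = (11, 11) Pareto dominates (7, 7)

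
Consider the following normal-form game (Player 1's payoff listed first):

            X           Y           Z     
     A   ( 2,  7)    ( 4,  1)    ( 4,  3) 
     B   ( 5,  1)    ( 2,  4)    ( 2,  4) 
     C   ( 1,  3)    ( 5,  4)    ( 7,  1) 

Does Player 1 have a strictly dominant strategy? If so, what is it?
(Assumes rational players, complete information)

No strictly dominant strategy exists for Player 1

Work:
A strategy strictly dominates another if it gives a strictly higher payoff against every opponent action. Compare each pair of P1's strategies column-by-column:
  A vs B: [2 vs 5, 4 vs 2, 4 vs 2] → A does not strictly dominate B (column X: 2 ≤ 5)
  A vs C: [2 vs 1, 4 vs 5, 4 vs 7] → A does not strictly dominate C (column Y: 4 ≤ 5)
  B vs A: [5 vs 2, 2 vs 4, 2 vs 4] → B does not strictly dominate A (column Y: 2 ≤ 4)
  B vs C: [5 vs 1, 2 vs 5, 2 vs 7] → B does not strictly dominate C (column Y: 2 ≤ 5)
  C vs A: [1 vs 2, 5 vs 4, 7 vs 4] → C does not strictly dominate A (column X: 1 ≤ 2)
  C vs B: [1 vs 5, 5 vs 2, 7 vs 2] → C does not strictly dominate B (column X: 1 ≤ 5)
No single strategy strictly dominates all others → no strictly dominant strategy.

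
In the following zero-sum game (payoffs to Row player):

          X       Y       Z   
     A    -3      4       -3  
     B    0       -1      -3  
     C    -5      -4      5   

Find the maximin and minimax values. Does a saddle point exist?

Maximin = -3, Minimax = 0, Saddle: False

Work:
Row minimums: [-3, -3, -5] → maximin = -3
Column maximums: [0, 4, 5] → minimax = 0
No saddle point (maximin ≠ minimax). Mixed strategy needed.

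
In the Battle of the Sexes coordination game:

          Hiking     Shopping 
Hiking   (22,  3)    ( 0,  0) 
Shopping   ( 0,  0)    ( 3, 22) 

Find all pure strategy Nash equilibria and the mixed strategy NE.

Pure NE: (Hiking, Hiking) and (Shopping, Shopping); Mixed NE: p = 0.88, q = 0.12

Work:
Check pure NE:
(Hiking, Hiking): (22, 3) - no unilateral deviation beneficial
(Shopping, Shopping): (3, 22) - no unilateral deviation beneficial
Mixed NE: P1 plays Hiking with p = 0.88, P2 plays Hiking with q = 0.12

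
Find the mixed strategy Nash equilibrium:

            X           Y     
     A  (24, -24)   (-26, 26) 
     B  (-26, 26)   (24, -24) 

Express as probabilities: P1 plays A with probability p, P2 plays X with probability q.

p = 0.5, q = 0.5

Work:
Find probabilities that make opponent indifferent:
P2 chooses q to make P1 indifferent between A and B
P1 chooses p to make P2 indifferent between X and Y
Mixed NE: P1 plays (A: 0.5, B: 0.5), P2 plays (X: 0.5, Y: 0.5)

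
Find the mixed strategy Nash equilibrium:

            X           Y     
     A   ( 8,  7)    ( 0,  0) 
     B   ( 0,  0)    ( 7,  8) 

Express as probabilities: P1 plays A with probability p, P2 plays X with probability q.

p = 0.5333, q = 0.4667

Work:
Find probabilities that make opponent indifferent:
P2 chooses q to make P1 indifferent between A and B
P1 chooses p to make P2 indifferent between X and Y
Mixed NE: P1 plays (A: 0.5333, B: 0.4667), P2 plays (X: 0.4667, Y: 0.5333)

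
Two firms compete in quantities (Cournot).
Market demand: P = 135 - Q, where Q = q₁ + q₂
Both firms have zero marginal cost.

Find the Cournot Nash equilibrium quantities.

q₁* = q₂* = 45.0; P* = 45.0

Work:
Profit: π_i = P·q_i = (a - q_i - q_j)·q_i
FOC: ∂π_i/∂q_i = a - 2q_i - q_j = 0
Reaction function: q_i = (135 - q_j)/2
Symmetry: q* = 135/3 = 45.0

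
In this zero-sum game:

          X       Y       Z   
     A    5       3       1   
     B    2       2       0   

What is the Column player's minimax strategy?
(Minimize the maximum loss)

Column should play Z, value = 1

Work:
Column player minimizes Row's maximum payoff:
Column X: max payoff to Row = 5
Column Y: max payoff to Row = 3
Column Z: max payoff to Row = 1
Minimum is 1, achieved by column Z.
Minimax strategy: Z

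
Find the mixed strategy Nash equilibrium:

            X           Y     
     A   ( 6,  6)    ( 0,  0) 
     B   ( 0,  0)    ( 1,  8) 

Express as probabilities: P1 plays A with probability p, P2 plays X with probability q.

p = 0.5714, q = 0.1429

Work:
Find probabilities that make opponent indifferent:
P2 chooses q to make P1 indifferent between A and B
P1 chooses p to make P2 indifferent between X and Y
Mixed NE: P1 plays (A: 0.5714, B: 0.4286), P2 plays (X: 0.1429, Y: 0.8571)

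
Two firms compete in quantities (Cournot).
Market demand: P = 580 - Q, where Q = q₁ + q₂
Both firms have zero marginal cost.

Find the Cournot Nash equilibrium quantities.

q₁* = q₂* = 193.33; P* = 193.33

Work:
Profit: π_i = P·q_i = (a - q_i - q_j)·q_i
FOC: ∂π_i/∂q_i = a - 2q_i - q_j = 0
Reaction function: q_i = (580 - q_j)/2
Symmetry: q* = 580/3 = 193.33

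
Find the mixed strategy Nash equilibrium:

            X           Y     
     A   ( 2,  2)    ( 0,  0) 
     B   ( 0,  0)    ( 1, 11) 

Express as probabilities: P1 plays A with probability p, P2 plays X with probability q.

p = 0.8462, q = 0.3333

Work:
Find probabilities that make opponent indifferent:
P2 chooses q to make P1 indifferent between A and B
P1 chooses p to make P2 indifferent between X and Y
Mixed NE: P1 plays (A: 0.8462, B: 0.1538), P2 plays (X: 0.3333, Y: 0.6667)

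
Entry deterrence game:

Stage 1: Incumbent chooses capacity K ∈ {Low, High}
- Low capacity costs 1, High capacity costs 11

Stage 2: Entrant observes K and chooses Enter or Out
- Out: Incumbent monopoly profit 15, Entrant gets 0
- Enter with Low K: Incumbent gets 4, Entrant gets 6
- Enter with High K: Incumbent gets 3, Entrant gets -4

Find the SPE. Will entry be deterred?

SPE: (High, Enter|Low, Out|High); Entry deterred. Incumbent net profit = 4

Work:
After Low K: Entrant enters (6 > 0)
After High K: Entrant stays out (-4 < 0)
Incumbent: Low → 4−1=3, High → 15−11=4
Incumbent chooses High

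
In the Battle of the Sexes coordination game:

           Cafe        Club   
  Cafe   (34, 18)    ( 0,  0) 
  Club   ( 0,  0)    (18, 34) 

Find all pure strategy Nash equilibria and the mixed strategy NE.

Pure NE: (Cafe, Cafe) and (Club, Club); Mixed NE: p = 0.6538, q = 0.3462

Work:
Check pure NE:
(Cafe, Cafe): (34, 18) - no unilateral deviation beneficial
(Club, Club): (18, 34) - no unilateral deviation beneficial
Mixed NE: P1 plays Cafe with p = 0.6538, P2 plays Cafe with q = 0.3462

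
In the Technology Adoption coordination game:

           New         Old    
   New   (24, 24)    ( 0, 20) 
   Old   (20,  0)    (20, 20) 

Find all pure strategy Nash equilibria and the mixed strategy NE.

Pure NE: (New, New) and (Old, Old); Mixed NE: p = 0.8333, q = 0.8333

Work:
Check pure NE:
(New, New): (24, 24) - no unilateral deviation beneficial
(Old, Old): (20, 20) - no unilateral deviation beneficial
Mixed NE: P1 plays New with p = 0.8333, P2 plays New with q = 0.8333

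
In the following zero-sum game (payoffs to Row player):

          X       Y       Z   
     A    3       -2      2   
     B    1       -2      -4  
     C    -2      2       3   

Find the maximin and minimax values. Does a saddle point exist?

Maximin = -2, Minimax = 2, Saddle: False

Work:
Row minimums: [-2, -4, -2] → maximin = -2
Column maximums: [3, 2, 3] → minimax = 2
No saddle point (maximin ≠ minimax). Mixed strategy needed.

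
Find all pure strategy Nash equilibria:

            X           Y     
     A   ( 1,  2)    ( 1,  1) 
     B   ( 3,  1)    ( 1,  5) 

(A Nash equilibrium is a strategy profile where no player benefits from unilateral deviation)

Nash equilibrium: (B, Y)

Work:
Best responses:
  P1 vs X: payoffs [1, 3] → best response B (payoff 3)
  P1 vs Y: payoffs [1, 1] → best response A/B (payoff 1)
  P2 vs A: payoffs [2, 1] → best response X (payoff 2)
  P2 vs B: payoffs [1, 5] → best response Y (payoff 5)
Mutual best responses: (B,Y) → Nash equilibria.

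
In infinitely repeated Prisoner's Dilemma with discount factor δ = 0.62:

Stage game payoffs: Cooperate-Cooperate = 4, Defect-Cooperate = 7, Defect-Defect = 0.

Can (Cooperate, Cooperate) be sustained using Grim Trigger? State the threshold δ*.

δ* = 0.4286; since δ = 0.62 ≥ 0.4286, cooperation can be sustained

Work:
For Grim Trigger:
Cooperate forever: 4/(1-δ)
Defect then punished: 7 + 0·δ/(1-δ)
Need: 4/(1-δ) ≥ 7 + 0·δ/(1-δ)
Solving: δ ≥ (T-R)/(T-P) = (7-4)/(7-0) = 0.4286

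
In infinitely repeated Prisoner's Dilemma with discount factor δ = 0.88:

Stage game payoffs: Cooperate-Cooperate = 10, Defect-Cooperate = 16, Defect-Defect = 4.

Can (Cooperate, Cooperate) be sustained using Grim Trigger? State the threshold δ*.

δ* = 0.5; since δ = 0.88 ≥ 0.5, cooperation can be sustained

Work:
For Grim Trigger:
Cooperate forever: 10/(1-δ)
Defect then punished: 16 + 4·δ/(1-δ)
Need: 10/(1-δ) ≥ 16 + 4·δ/(1-δ)
Solving: δ ≥ (T-R)/(T-P) = (16-10)/(16-4) = 0.5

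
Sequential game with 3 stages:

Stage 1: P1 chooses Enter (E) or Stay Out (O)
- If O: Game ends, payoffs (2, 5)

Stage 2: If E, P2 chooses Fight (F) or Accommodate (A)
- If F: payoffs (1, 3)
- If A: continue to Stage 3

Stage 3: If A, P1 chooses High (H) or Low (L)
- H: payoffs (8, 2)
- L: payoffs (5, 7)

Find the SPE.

SPE: (O, F, H); Outcome (2, 5)

Work:
Stage 3: P1 chooses H (8 vs 5)
Stage 2: P2: F->3, A->2 (anticipating H). Choose F
Stage 1: P1: O->2, E->1 (anticipating F, H). Choose O
SPE path: O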